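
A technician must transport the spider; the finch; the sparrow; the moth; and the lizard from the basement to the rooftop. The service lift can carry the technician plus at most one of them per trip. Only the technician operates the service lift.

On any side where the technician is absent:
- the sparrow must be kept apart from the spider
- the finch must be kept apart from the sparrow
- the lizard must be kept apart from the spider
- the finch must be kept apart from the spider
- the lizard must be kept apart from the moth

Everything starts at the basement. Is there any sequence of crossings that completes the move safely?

No

Whatever the first load, the items left behind include a forbidden pair without the technician. No opening move is safe, so no plan exists.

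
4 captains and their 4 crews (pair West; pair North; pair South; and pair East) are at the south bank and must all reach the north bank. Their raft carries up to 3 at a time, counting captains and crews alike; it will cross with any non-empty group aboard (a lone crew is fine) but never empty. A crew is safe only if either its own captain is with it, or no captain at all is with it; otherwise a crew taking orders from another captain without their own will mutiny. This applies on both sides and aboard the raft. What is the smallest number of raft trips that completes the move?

9

Counting alone: each trip to the north bank takes at most 3 across and each return brings at least 1 back, so after t trips out (and t−1 returns) at most 3t − (t−1) of the 8 are across; that first reaches 8 at t = 4, so at least 7 crossings are needed.
The safety rule pushes this higher. Following every safe sequence of crossings, the most of the 8 that can be at the north bank as the raft arrives there on crossing 7 is 7 — never all 8.
So no plan with fewer than 9 crossings exists, and this one achieves 9:
1. captain West and crew West cross → the north bank.
2. captain West crosses ← the south bank.
3. captain North, captain West, and crew North cross → the north bank.
4. captain West and crew West cross ← the south bank.
5. captain East, captain South, and captain West cross → the north bank.
6. crew North crosses ← the south bank.
7. crew North and crew West cross → the north bank.
8. crew West crosses ← the south bank.
9. crew East, crew South, and crew West cross → the north bank.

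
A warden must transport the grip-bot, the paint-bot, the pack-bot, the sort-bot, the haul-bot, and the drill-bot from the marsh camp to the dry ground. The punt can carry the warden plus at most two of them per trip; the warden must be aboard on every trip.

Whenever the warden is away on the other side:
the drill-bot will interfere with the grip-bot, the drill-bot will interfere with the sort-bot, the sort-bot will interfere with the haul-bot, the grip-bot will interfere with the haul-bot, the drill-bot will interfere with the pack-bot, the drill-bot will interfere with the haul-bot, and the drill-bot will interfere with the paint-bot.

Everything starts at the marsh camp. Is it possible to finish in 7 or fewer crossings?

Counting alone: the warden can take at most 2 across per trip to the dry ground, so moving all 6 needs at least 3 loaded trips out, with a return between consecutive ones — at least 5 crossings.
The safety rule pushes this higher. Following every safe sequence of crossings, the most of the 6 that can be at the dry ground as the punt arrives there on crossings 5, 7 is 4, 5 respectively — never all 6.
So the move cannot be finished within 7 crossings. (The shortest complete plan takes 9:)
1. Warden goes to the dry ground with the drill-bot and the haul-bot.
2. Warden goes back to the marsh camp with the haul-bot.
3. Warden goes to the dry ground with the grip-bot and the sort-bot.
4. Warden goes back to the marsh camp with the drill-bot.
5. Warden goes to the dry ground with the drill-bot and the paint-bot.
6. Warden goes back to the marsh camp with the drill-bot.
7. Warden goes to the dry ground with the haul-bot and the pack-bot.
8. Warden goes back to the marsh camp with the haul-bot.
9. Warden goes to the dry ground with the drill-bot and the haul-bot.

No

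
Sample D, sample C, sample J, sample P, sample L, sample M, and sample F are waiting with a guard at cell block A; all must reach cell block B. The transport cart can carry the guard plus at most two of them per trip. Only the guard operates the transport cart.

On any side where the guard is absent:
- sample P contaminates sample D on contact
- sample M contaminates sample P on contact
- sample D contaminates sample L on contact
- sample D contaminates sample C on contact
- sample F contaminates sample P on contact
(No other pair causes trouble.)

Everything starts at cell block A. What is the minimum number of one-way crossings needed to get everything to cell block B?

9

Counting alone: the guard can take at most 2 across per trip to cell block B, so moving all 7 needs at least 4 loaded trips out, with a return between consecutive ones — at least 7 crossings.
The safety rule pushes this higher. Following every safe sequence of crossings, the most of the 7 that can be at cell block B as the transport cart arrives there on crossing 7 is 6 — never all 7.
So no plan with fewer than 9 crossings exists, and this one achieves 9:
1. Guard goes to cell block B with sample D and sample P.
2. Guard goes back to cell block A with sample D.
3. Guard goes to cell block B with sample C and sample D.
4. Guard goes back to cell block A with sample D.
5. Guard goes to cell block B with sample J and sample L.
6. Guard goes back to cell block A alone.
7. Guard goes to cell block B with sample F and sample M.
8. Guard goes back to cell block A with sample P.
9. Guard goes to cell block B with sample D and sample P.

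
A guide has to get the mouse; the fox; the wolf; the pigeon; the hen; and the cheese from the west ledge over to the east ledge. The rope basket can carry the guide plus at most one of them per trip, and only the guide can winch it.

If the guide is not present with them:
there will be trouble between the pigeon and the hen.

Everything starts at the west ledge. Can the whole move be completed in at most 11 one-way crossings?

Yes — this plan uses 11 crossings (≤ 11):
1. Guide goes to the east ledge with the pigeon.
2. Guide goes back to the west ledge alone.
3. Guide goes to the east ledge with the mouse.
4. Guide goes back to the west ledge alone.
5. Guide goes to the east ledge with the fox.
6. Guide goes back to the west ledge alone.
7. Guide goes to the east ledge with the wolf.
8. Guide goes back to the west ledge alone.
9. Guide goes to the east ledge with the cheese.
10. Guide goes back to the west ledge alone.
11. Guide goes to the east ledge with the hen.

Yes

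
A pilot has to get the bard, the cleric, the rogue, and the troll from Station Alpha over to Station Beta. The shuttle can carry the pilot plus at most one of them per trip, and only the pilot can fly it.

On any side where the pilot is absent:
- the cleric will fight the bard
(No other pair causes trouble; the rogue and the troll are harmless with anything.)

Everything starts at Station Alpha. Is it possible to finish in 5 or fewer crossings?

No

Counting alone: the pilot can take at most 1 across per trip to Station Beta, so moving all 4 needs at least 4 loaded trips out, with a return between consecutive ones — at least 7 crossings.
Since 5 < 7, 5 crossings cannot be enough. (The shortest complete plan in fact takes 7:)
1. Pilot goes to Station Beta with the bard.  [Station Alpha: the cleric, the rogue, the troll | Station Beta: the bard]
2. Pilot goes back to Station Alpha alone.  [Station Alpha: the cleric, the rogue, the troll | Station Beta: the bard]
3. Pilot goes to Station Beta with the rogue.  [Station Alpha: the cleric, the troll | Station Beta: the bard, the rogue]
4. Pilot goes back to Station Alpha alone.  [Station Alpha: the cleric, the troll | Station Beta: the bard, the rogue]
5. Pilot goes to Station Beta with the troll.  [Station Alpha: the cleric | Station Beta: the bard, the rogue, the troll]
6. Pilot goes back to Station Alpha alone.  [Station Alpha: the cleric | Station Beta: the bard, the rogue, the troll]
7. Pilot goes to Station Beta with the cleric.  [Station Alpha: — | Station Beta: the bard, the cleric, the rogue, the troll]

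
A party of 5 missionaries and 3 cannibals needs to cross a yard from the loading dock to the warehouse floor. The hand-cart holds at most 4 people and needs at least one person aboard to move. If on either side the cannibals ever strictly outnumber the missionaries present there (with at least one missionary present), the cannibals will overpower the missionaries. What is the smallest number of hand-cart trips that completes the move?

5

Counting alone: each trip to the warehouse floor takes at most 4 across and each return brings at least 1 back, so after t trips out (and t−1 returns) at most 4t − (t−1) of the 8 are across; that first reaches 8 at t = 3, so at least 5 crossings are needed.
The plan below uses exactly 5 crossings, so it is optimal:
1. 2 cannibals → the warehouse floor.  (the loading dock: 5M 1C; the warehouse floor: 0M 2C)
2. 1 cannibal ← the loading dock.  (the loading dock: 5M 2C; the warehouse floor: 0M 1C)
3. 3 missionaries and 1 cannibal → the warehouse floor.  (the loading dock: 2M 1C; the warehouse floor: 3M 2C)
4. 1 cannibal ← the loading dock.  (the loading dock: 2M 2C; the warehouse floor: 3M 1C)
5. 2 missionaries and 2 cannibals → the warehouse floor.  (the loading dock: 0M 0C; the warehouse floor: 5M 3C)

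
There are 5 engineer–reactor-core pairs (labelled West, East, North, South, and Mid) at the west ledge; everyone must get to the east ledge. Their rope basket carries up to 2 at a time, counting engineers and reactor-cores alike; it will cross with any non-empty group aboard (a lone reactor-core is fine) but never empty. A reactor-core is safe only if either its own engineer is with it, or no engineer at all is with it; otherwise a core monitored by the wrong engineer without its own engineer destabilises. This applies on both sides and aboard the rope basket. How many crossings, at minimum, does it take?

impossible

Following every safe sequence of crossings from the start, the most of the 10 that can be at the east ledge as the rope basket arrives there on crossings 1, 3, 5, 7 is 2, 3, 4, 5 respectively; the best ever achieved is 5 of 10.
From crossing 9 on, no configuration arises that was not already reachable earlier: only 82 distinct safe configurations (who is on which side, and where the rope basket is) can ever be reached, none of them has everyone across, and every continuation just revisits them. So no valid plan exists.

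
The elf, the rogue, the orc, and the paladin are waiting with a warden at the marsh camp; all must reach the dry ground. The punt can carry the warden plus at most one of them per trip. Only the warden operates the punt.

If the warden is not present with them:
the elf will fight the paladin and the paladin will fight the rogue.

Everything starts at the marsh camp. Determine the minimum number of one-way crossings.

9

Counting alone: the warden can take at most 1 across per trip to the dry ground, so moving all 4 needs at least 4 loaded trips out, with a return between consecutive ones — at least 7 crossings.
The safety rule pushes this higher. Following every safe sequence of crossings, the most of the 4 that can be at the dry ground as the punt arrives there on crossing 7 is 3 — never all 4.
So no plan with fewer than 9 crossings exists, and this one achieves 9:
1. Warden goes to the dry ground with the paladin.
2. Warden goes back to the marsh camp alone.
3. Warden goes to the dry ground with the elf.
4. Warden goes back to the marsh camp with the paladin.
5. Warden goes to the dry ground with the rogue.
6. Warden goes back to the marsh camp alone.
7. Warden goes to the dry ground with the orc.
8. Warden goes back to the marsh camp alone.
9. Warden goes to the dry ground with the paladin.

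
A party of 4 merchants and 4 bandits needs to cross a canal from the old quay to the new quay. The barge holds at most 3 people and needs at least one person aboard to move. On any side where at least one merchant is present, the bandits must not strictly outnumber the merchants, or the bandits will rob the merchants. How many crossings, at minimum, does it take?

Counting alone: each trip to the new quay takes at most 3 across and each return brings at least 1 back, so after t trips out (and t−1 returns) at most 3t − (t−1) of the 8 are across; that first reaches 8 at t = 4, so at least 7 crossings are needed.
The safety rule pushes this higher. Following every safe sequence of crossings, the most of the 8 that can be at the new quay as the barge arrives there on crossing 7 is 7 — never all 8.
So no plan with fewer than 9 crossings exists, and this one achieves 9:
1. 2 bandits → the new quay.  (the old quay: 4M 2B; the new quay: 0M 2B)
2. 1 bandit ← the old quay.  (the old quay: 4M 3B; the new quay: 0M 1B)
3. 3 bandits → the new quay.  (the old quay: 4M 0B; the new quay: 0M 4B)
4. 1 bandit ← the old quay.  (the old quay: 4M 1B; the new quay: 0M 3B)
5. 3 merchants → the new quay.  (the old quay: 1M 1B; the new quay: 3M 3B)
6. 1 merchant and 1 bandit ← the old quay.  (the old quay: 2M 2B; the new quay: 2M 2B)
7. 2 merchants → the new quay.  (the old quay: 0M 2B; the new quay: 4M 2B)
8. 1 bandit ← the old quay.  (the old quay: 0M 3B; the new quay: 4M 1B)
9. 3 bandits → the new quay.  (the old quay: 0M 0B; the new quay: 4M 4B)

9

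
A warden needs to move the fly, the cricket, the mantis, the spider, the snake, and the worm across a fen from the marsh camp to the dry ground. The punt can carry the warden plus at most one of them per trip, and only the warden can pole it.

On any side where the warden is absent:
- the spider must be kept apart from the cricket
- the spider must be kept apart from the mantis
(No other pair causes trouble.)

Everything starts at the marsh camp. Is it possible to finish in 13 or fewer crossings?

Yes

Yes — this plan uses 13 crossings (≤ 13):
1. Warden goes to the dry ground with the spider.  [the marsh camp: the cricket, the fly, the mantis, the snake, the worm | the dry ground: the spider]
2. Warden goes back to the marsh camp alone.  [the marsh camp: the cricket, the fly, the mantis, the snake, the worm | the dry ground: the spider]
3. Warden goes to the dry ground with the fly.  [the marsh camp: the cricket, the mantis, the snake, the worm | the dry ground: the fly, the spider]
4. Warden goes back to the marsh camp alone.  [the marsh camp: the cricket, the mantis, the snake, the worm | the dry ground: the fly, the spider]
5. Warden goes to the dry ground with the cricket.  [the marsh camp: the mantis, the snake, the worm | the dry ground: the cricket, the fly, the spider]
6. Warden goes back to the marsh camp with the spider.  [the marsh camp: the mantis, the snake, the spider, the worm | the dry ground: the cricket, the fly]
7. Warden goes to the dry ground with the mantis.  [the marsh camp: the snake, the spider, the worm | the dry ground: the cricket, the fly, the mantis]
8. Warden goes back to the marsh camp alone.  [the marsh camp: the snake, the spider, the worm | the dry ground: the cricket, the fly, the mantis]
9. Warden goes to the dry ground with the snake.  [the marsh camp: the spider, the worm | the dry ground: the cricket, the fly, the mantis, the snake]
10. Warden goes back to the marsh camp alone.  [the marsh camp: the spider, the worm | the dry ground: the cricket, the fly, the mantis, the snake]
11. Warden goes to the dry ground with the worm.  [the marsh camp: the spider | the dry ground: the cricket, the fly, the mantis, the snake, the worm]
12. Warden goes back to the marsh camp alone.  [the marsh camp: the spider | the dry ground: the cricket, the fly, the mantis, the snake, the worm]
13. Warden goes to the dry ground with the spider.  [the marsh camp: — | the dry ground: the cricket, the fly, the mantis, the snake, the spider, the worm]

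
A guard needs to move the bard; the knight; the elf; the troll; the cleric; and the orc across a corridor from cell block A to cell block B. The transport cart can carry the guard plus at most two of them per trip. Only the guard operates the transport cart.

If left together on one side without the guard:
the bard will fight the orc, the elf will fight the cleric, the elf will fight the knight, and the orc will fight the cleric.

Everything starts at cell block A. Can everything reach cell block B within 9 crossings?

Yes — this plan uses 7 crossings (≤ 9):
1. Guard goes to cell block B with the elf and the orc.  [cell block A: the bard, the cleric, the knight, the troll | cell block B: the elf, the orc]
2. Guard goes back to cell block A alone.  [cell block A: the bard, the cleric, the knight, the troll | cell block B: the elf, the orc]
3. Guard goes to cell block B with the bard and the knight.  [cell block A: the cleric, the troll | cell block B: the bard, the elf, the knight, the orc]
4. Guard goes back to cell block A with the elf and the orc.  [cell block A: the cleric, the elf, the orc, the troll | cell block B: the bard, the knight]
5. Guard goes to cell block B with the cleric and the troll.  [cell block A: the elf, the orc | cell block B: the bard, the cleric, the knight, the troll]
6. Guard goes back to cell block A alone.  [cell block A: the elf, the orc | cell block B: the bard, the cleric, the knight, the troll]
7. Guard goes to cell block B with the elf and the orc.  [cell block A: — | cell block B: the bard, the cleric, the elf, the knight, the orc, the troll]

Yes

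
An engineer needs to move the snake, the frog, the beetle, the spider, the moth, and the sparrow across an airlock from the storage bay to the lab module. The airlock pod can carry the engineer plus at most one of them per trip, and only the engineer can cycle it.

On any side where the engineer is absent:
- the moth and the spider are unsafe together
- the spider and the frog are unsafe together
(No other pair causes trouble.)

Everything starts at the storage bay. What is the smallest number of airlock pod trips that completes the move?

Counting alone: the engineer can take at most 1 across per trip to the lab module, so moving all 6 needs at least 6 loaded trips out, with a return between consecutive ones — at least 11 crossings.
The safety rule pushes this higher. Following every safe sequence of crossings, the most of the 6 that can be at the lab module as the airlock pod arrives there on crossing 11 is 5 — never all 6.
So no plan with fewer than 13 crossings exists, and this one achieves 13:
1. Engineer goes to the lab module with the spider.  [the storage bay: the beetle, the frog, the moth, the snake, the sparrow | the lab module: the spider]
2. Engineer goes back to the storage bay alone.  [the storage bay: the beetle, the frog, the moth, the snake, the sparrow | the lab module: the spider]
3. Engineer goes to the lab module with the snake.  [the storage bay: the beetle, the frog, the moth, the sparrow | the lab module: the snake, the spider]
4. Engineer goes back to the storage bay alone.  [the storage bay: the beetle, the frog, the moth, the sparrow | the lab module: the snake, the spider]
5. Engineer goes to the lab module with the frog.  [the storage bay: the beetle, the moth, the sparrow | the lab module: the frog, the snake, the spider]
6. Engineer goes back to the storage bay with the spider.  [the storage bay: the beetle, the moth, the sparrow, the spider | the lab module: the frog, the snake]
7. Engineer goes to the lab module with the moth.  [the storage bay: the beetle, the sparrow, the spider | the lab module: the frog, the moth, the snake]
8. Engineer goes back to the storage bay alone.  [the storage bay: the beetle, the sparrow, the spider | the lab module: the frog, the moth, the snake]
9. Engineer goes to the lab module with the beetle.  [the storage bay: the sparrow, the spider | the lab module: the beetle, the frog, the moth, the snake]
10. Engineer goes back to the storage bay alone.  [the storage bay: the sparrow, the spider | the lab module: the beetle, the frog, the moth, the snake]
11. Engineer goes to the lab module with the sparrow.  [the storage bay: the spider | the lab module: the beetle, the frog, the moth, the snake, the sparrow]
12. Engineer goes back to the storage bay alone.  [the storage bay: the spider | the lab module: the beetle, the frog, the moth, the snake, the sparrow]
13. Engineer goes to the lab module with the spider.  [the storage bay: — | the lab module: the beetle, the frog, the moth, the snake, the sparrow, the spider]

13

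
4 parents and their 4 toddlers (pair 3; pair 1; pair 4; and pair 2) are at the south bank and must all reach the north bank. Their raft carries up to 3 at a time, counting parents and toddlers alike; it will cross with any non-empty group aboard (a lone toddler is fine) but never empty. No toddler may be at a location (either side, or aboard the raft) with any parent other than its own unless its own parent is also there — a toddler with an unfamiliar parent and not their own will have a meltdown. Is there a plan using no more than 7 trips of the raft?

Counting alone: each trip to the north bank takes at most 3 across and each return brings at least 1 back, so after t trips out (and t−1 returns) at most 3t − (t−1) of the 8 are across; that first reaches 8 at t = 4, so at least 7 crossings are needed.
The safety rule pushes this higher. Following every safe sequence of crossings, the most of the 8 that can be at the north bank as the raft arrives there on crossing 7 is 7 — never all 8.
So the move cannot be finished within 7 crossings. (The shortest complete plan takes 9:)
1. parent 3 and toddler 3 cross → the north bank.
2. parent 3 crosses ← the south bank.
3. parent 1, parent 3, and toddler 1 cross → the north bank.
4. parent 3 and toddler 3 cross ← the south bank.
5. parent 2, parent 3, and parent 4 cross → the north bank.
6. toddler 1 crosses ← the south bank.
7. toddler 1 and toddler 3 cross → the north bank.
8. toddler 3 crosses ← the south bank.
9. toddler 2, toddler 3, and toddler 4 cross → the north bank.

No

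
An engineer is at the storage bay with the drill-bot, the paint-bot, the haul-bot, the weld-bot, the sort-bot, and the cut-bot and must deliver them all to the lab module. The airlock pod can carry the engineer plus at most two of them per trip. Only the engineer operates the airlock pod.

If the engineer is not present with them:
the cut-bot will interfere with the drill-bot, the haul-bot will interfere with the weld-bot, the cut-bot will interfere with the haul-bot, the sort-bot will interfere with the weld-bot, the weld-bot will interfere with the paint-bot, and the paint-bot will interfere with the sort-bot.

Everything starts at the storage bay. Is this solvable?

Whatever the first load, the items left behind include a forbidden pair without the engineer. No opening move is safe, so no plan exists.

No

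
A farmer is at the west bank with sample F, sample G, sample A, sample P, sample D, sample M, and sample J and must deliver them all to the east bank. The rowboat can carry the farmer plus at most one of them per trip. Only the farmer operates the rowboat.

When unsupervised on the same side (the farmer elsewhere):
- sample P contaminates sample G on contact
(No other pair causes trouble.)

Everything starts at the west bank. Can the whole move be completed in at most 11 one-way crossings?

Counting alone: the farmer can take at most 1 across per trip to the east bank, so moving all 7 needs at least 7 loaded trips out, with a return between consecutive ones — at least 13 crossings.
Since 11 < 13, 11 crossings cannot be enough. (The shortest complete plan in fact takes 13:)
1. Farmer goes to the east bank with sample G.
2. Farmer goes back to the west bank alone.
3. Farmer goes to the east bank with sample F.
4. Farmer goes back to the west bank alone.
5. Farmer goes to the east bank with sample A.
6. Farmer goes back to the west bank alone.
7. Farmer goes to the east bank with sample D.
8. Farmer goes back to the west bank alone.
9. Farmer goes to the east bank with sample M.
10. Farmer goes back to the west bank alone.
11. Farmer goes to the east bank with sample J.
12. Farmer goes back to the west bank alone.
13. Farmer goes to the east bank with sample P.

No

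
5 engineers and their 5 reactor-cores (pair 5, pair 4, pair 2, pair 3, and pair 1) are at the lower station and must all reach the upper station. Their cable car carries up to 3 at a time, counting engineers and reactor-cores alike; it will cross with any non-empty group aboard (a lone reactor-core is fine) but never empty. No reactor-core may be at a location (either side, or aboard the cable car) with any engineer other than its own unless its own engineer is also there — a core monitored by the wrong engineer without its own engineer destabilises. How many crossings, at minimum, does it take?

Counting alone: each trip to the upper station takes at most 3 across and each return brings at least 1 back, so after t trips out (and t−1 returns) at most 3t − (t−1) of the 10 are across; that first reaches 10 at t = 5, so at least 9 crossings are needed.
The safety rule pushes this higher. Following every safe sequence of crossings, the most of the 10 that can be at the upper station as the cable car arrives there on crossing 9 is 9 — never all 10.
So no plan with fewer than 11 crossings exists, and this one achieves 11:
1. engineer 5 and reactor-core 5 cross → the upper station.
2. engineer 5 crosses ← the lower station.
3. reactor-core 2, reactor-core 3, and reactor-core 4 cross → the upper station.
4. reactor-core 5 crosses ← the lower station.
5. engineer 2, engineer 3, and engineer 4 cross → the upper station.
6. engineer 4 and reactor-core 4 cross ← the lower station.
7. engineer 1, engineer 4, and engineer 5 cross → the upper station.
8. reactor-core 2 crosses ← the lower station.
9. reactor-core 4 and reactor-core 5 cross → the upper station.
10. reactor-core 5 crosses ← the lower station.
11. reactor-core 1, reactor-core 2, and reactor-core 5 cross → the upper station.

11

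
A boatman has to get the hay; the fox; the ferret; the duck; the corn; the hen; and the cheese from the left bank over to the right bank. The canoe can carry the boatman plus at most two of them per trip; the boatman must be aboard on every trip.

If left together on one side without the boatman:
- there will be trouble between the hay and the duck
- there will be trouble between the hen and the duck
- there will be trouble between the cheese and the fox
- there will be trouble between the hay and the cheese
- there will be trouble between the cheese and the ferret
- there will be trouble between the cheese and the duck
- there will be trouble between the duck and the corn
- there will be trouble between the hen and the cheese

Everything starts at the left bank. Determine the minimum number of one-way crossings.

Counting alone: the boatman can take at most 2 across per trip to the right bank, so moving all 7 needs at least 4 loaded trips out, with a return between consecutive ones — at least 7 crossings.
The safety rule pushes this higher. Following every safe sequence of crossings, the most of the 7 that can be at the right bank as the canoe arrives there on crossings 7, 9 is 5, 6 respectively — never all 7.
So no plan with fewer than 11 crossings exists, and this one achieves 11:
1. Boatman goes to the right bank with the cheese and the duck.  [the left bank: the corn, the ferret, the fox, the hay, the hen | the right bank: the cheese, the duck]
2. Boatman goes back to the left bank with the duck.  [the left bank: the corn, the duck, the ferret, the fox, the hay, the hen | the right bank: the cheese]
3. Boatman goes to the right bank with the duck and the fox.  [the left bank: the corn, the ferret, the hay, the hen | the right bank: the cheese, the duck, the fox]
4. Boatman goes back to the left bank with the cheese.  [the left bank: the cheese, the corn, the ferret, the hay, the hen | the right bank: the duck, the fox]
5. Boatman goes to the right bank with the cheese and the ferret.  [the left bank: the corn, the hay, the hen | the right bank: the cheese, the duck, the ferret, the fox]
6. Boatman goes back to the left bank with the cheese.  [the left bank: the cheese, the corn, the hay, the hen | the right bank: the duck, the ferret, the fox]
7. Boatman goes to the right bank with the hay and the hen.  [the left bank: the cheese, the corn | the right bank: the duck, the ferret, the fox, the hay, the hen]
8. Boatman goes back to the left bank with the duck.  [the left bank: the cheese, the corn, the duck | the right bank: the ferret, the fox, the hay, the hen]
9. Boatman goes to the right bank with the corn and the duck.  [the left bank: the cheese | the right bank: the corn, the duck, the ferret, the fox, the hay, the hen]
10. Boatman goes back to the left bank with the duck.  [the left bank: the cheese, the duck | the right bank: the corn, the ferret, the fox, the hay, the hen]
11. Boatman goes to the right bank with the cheese and the duck.  [the left bank: — | the right bank: the cheese, the corn, the duck, the ferret, the fox, the hay, the hen]

11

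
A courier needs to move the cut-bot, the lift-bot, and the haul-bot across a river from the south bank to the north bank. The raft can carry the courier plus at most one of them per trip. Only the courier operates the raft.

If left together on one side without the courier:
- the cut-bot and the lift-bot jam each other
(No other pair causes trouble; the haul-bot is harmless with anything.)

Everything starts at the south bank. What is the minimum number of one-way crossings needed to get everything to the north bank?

5

Counting alone: the courier can take at most 1 across per trip to the north bank, so moving all 3 needs at least 3 loaded trips out, with a return between consecutive ones — at least 5 crossings.
The plan below uses exactly 5 crossings, so it is optimal:
1. Courier goes to the north bank with the cut-bot.
2. Courier goes back to the south bank alone.
3. Courier goes to the north bank with the haul-bot.
4. Courier goes back to the south bank alone.
5. Courier goes to the north bank with the lift-bot.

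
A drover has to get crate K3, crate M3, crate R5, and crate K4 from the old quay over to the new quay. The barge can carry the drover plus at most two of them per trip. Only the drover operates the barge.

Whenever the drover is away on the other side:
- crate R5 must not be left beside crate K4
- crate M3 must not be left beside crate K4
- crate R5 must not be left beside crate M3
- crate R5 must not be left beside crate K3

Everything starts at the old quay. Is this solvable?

Yes

1. Drover goes to the new quay with crate M3 and crate R5.
2. Drover goes back to the old quay with crate M3.
3. Drover goes to the new quay with crate K3 and crate M3.
4. Drover goes back to the old quay with crate R5.
5. Drover goes to the new quay with crate K4 and crate R5.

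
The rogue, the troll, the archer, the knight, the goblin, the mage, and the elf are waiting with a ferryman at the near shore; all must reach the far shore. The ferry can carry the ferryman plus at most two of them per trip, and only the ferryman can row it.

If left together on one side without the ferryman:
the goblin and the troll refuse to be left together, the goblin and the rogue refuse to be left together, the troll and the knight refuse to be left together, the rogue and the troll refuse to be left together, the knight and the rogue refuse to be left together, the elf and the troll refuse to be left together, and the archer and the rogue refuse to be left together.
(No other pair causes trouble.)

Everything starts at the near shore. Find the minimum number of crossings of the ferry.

Counting alone: the ferryman can take at most 2 across per trip to the far shore, so moving all 7 needs at least 4 loaded trips out, with a return between consecutive ones — at least 7 crossings.
The safety rule pushes this higher. Following every safe sequence of crossings, the most of the 7 that can be at the far shore as the ferry arrives there on crossings 7, 9 is 5, 6 respectively — never all 7.
So no plan with fewer than 11 crossings exists, and this one achieves 11:
1. Ferryman goes to the far shore with the rogue and the troll.
2. Ferryman goes back to the near shore with the rogue.
3. Ferryman goes to the far shore with the archer and the rogue.
4. Ferryman goes back to the near shore with the rogue.
5. Ferryman goes to the far shore with the mage and the rogue.
6. Ferryman goes back to the near shore with the rogue.
7. Ferryman goes to the far shore with the goblin and the knight.
8. Ferryman goes back to the near shore with the troll.
9. Ferryman goes to the far shore with the elf and the rogue.
10. Ferryman goes back to the near shore with the rogue.
11. Ferryman goes to the far shore with the rogue and the troll.

11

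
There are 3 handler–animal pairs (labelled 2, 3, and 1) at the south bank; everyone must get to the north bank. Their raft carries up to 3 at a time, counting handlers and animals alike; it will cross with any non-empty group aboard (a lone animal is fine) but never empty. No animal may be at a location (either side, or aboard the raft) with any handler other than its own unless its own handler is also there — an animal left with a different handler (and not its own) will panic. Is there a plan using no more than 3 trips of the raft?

Counting alone: each trip to the north bank takes at most 3 across and each return brings at least 1 back, so after t trips out (and t−1 returns) at most 3t − (t−1) of the 6 are across; that first reaches 6 at t = 3, so at least 5 crossings are needed.
Since 3 < 5, 3 crossings cannot be enough. (The shortest complete plan in fact takes 5:)
1. animal 2 and handler 2 cross → the north bank.
2. handler 2 crosses ← the south bank.
3. handler 1, handler 2, and handler 3 cross → the north bank.
4. animal 2 crosses ← the south bank.
5. animal 1, animal 2, and animal 3 cross → the north bank.

No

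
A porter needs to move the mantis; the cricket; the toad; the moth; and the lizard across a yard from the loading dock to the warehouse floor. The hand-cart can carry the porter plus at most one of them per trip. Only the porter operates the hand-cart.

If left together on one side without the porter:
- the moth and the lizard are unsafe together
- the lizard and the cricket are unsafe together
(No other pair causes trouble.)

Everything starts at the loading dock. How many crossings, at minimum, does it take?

11

Counting alone: the porter can take at most 1 across per trip to the warehouse floor, so moving all 5 needs at least 5 loaded trips out, with a return between consecutive ones — at least 9 crossings.
The safety rule pushes this higher. Following every safe sequence of crossings, the most of the 5 that can be at the warehouse floor as the hand-cart arrives there on crossing 9 is 4 — never all 5.
So no plan with fewer than 11 crossings exists, and this one achieves 11:
1. Porter goes to the warehouse floor with the lizard.  [the loading dock: the cricket, the mantis, the moth, the toad | the warehouse floor: the lizard]
2. Porter goes back to the loading dock alone.  [the loading dock: the cricket, the mantis, the moth, the toad | the warehouse floor: the lizard]
3. Porter goes to the warehouse floor with the mantis.  [the loading dock: the cricket, the moth, the toad | the warehouse floor: the lizard, the mantis]
4. Porter goes back to the loading dock alone.  [the loading dock: the cricket, the moth, the toad | the warehouse floor: the lizard, the mantis]
5. Porter goes to the warehouse floor with the cricket.  [the loading dock: the moth, the toad | the warehouse floor: the cricket, the lizard, the mantis]
6. Porter goes back to the loading dock with the lizard.  [the loading dock: the lizard, the moth, the toad | the warehouse floor: the cricket, the mantis]
7. Porter goes to the warehouse floor with the moth.  [the loading dock: the lizard, the toad | the warehouse floor: the cricket, the mantis, the moth]
8. Porter goes back to the loading dock alone.  [the loading dock: the lizard, the toad | the warehouse floor: the cricket, the mantis, the moth]
9. Porter goes to the warehouse floor with the toad.  [the loading dock: the lizard | the warehouse floor: the cricket, the mantis, the moth, the toad]
10. Porter goes back to the loading dock alone.  [the loading dock: the lizard | the warehouse floor: the cricket, the mantis, the moth, the toad]
11. Porter goes to the warehouse floor with the lizard.  [the loading dock: — | the warehouse floor: the cricket, the lizard, the mantis, the moth, the toad]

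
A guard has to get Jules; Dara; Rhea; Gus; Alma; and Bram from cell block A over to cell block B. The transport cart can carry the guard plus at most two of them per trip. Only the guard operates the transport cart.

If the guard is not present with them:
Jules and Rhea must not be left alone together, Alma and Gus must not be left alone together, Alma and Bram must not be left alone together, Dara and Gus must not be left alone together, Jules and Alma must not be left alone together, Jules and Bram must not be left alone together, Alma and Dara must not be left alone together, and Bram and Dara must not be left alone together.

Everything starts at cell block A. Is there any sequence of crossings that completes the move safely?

No

Whatever the first load, the items left behind include a forbidden pair without the guard. No opening move is safe, so no plan exists.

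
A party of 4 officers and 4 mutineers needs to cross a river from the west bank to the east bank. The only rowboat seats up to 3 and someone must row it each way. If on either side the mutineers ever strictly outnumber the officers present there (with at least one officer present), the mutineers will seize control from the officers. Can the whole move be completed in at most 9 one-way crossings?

Yes — this plan uses 9 crossings (≤ 9):
1. 2 mutineers → the east bank.  (the west bank: 4O 2M; the east bank: 0O 2M)
2. 1 mutineer ← the west bank.  (the west bank: 4O 3M; the east bank: 0O 1M)
3. 3 mutineers → the east bank.  (the west bank: 4O 0M; the east bank: 0O 4M)
4. 1 mutineer ← the west bank.  (the west bank: 4O 1M; the east bank: 0O 3M)
5. 3 officers → the east bank.  (the west bank: 1O 1M; the east bank: 3O 3M)
6. 1 officer and 1 mutineer ← the west bank.  (the west bank: 2O 2M; the east bank: 2O 2M)
7. 2 officers → the east bank.  (the west bank: 0O 2M; the east bank: 4O 2M)
8. 1 mutineer ← the west bank.  (the west bank: 0O 3M; the east bank: 4O 1M)
9. 3 mutineers → the east bank.  (the west bank: 0O 0M; the east bank: 4O 4M)

Yes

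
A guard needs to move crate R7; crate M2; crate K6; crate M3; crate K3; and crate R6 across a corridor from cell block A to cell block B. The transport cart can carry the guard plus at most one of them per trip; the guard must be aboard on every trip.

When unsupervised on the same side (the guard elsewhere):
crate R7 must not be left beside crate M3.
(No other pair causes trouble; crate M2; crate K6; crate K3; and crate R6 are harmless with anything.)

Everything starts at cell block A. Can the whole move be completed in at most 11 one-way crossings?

Yes

Yes — this plan uses 11 crossings (≤ 11):
1. Guard goes to cell block B with crate R7.
2. Guard goes back to cell block A alone.
3. Guard goes to cell block B with crate M2.
4. Guard goes back to cell block A alone.
5. Guard goes to cell block B with crate K6.
6. Guard goes back to cell block A alone.
7. Guard goes to cell block B with crate K3.
8. Guard goes back to cell block A alone.
9. Guard goes to cell block B with crate R6.
10. Guard goes back to cell block A alone.
11. Guard goes to cell block B with crate M3.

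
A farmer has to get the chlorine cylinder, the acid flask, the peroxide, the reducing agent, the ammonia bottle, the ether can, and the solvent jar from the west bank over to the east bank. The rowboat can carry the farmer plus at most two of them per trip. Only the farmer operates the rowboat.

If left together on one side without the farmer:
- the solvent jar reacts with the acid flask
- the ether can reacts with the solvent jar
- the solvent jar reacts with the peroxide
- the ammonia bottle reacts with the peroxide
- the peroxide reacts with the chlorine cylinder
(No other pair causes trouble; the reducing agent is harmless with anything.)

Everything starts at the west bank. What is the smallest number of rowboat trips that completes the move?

Counting alone: the farmer can take at most 2 across per trip to the east bank, so moving all 7 needs at least 4 loaded trips out, with a return between consecutive ones — at least 7 crossings.
The safety rule pushes this higher. Following every safe sequence of crossings, the most of the 7 that can be at the east bank as the rowboat arrives there on crossing 7 is 6 — never all 7.
So no plan with fewer than 9 crossings exists, and this one achieves 9:
1. Farmer goes to the east bank with the peroxide and the solvent jar.  [the west bank: the acid flask, the ammonia bottle, the chlorine cylinder, the ether can, the reducing agent | the east bank: the peroxide, the solvent jar]
2. Farmer goes back to the west bank with the peroxide.  [the west bank: the acid flask, the ammonia bottle, the chlorine cylinder, the ether can, the peroxide, the reducing agent | the east bank: the solvent jar]
3. Farmer goes to the east bank with the chlorine cylinder and the peroxide.  [the west bank: the acid flask, the ammonia bottle, the ether can, the reducing agent | the east bank: the chlorine cylinder, the peroxide, the solvent jar]
4. Farmer goes back to the west bank with the peroxide.  [the west bank: the acid flask, the ammonia bottle, the ether can, the peroxide, the reducing agent | the east bank: the chlorine cylinder, the solvent jar]
5. Farmer goes to the east bank with the ammonia bottle and the reducing agent.  [the west bank: the acid flask, the ether can, the peroxide | the east bank: the ammonia bottle, the chlorine cylinder, the reducing agent, the solvent jar]
6. Farmer goes back to the west bank alone.  [the west bank: the acid flask, the ether can, the peroxide | the east bank: the ammonia bottle, the chlorine cylinder, the reducing agent, the solvent jar]
7. Farmer goes to the east bank with the acid flask and the ether can.  [the west bank: the peroxide | the east bank: the acid flask, the ammonia bottle, the chlorine cylinder, the ether can, the reducing agent, the solvent jar]
8. Farmer goes back to the west bank with the solvent jar.  [the west bank: the peroxide, the solvent jar | the east bank: the acid flask, the ammonia bottle, the chlorine cylinder, the ether can, the reducing agent]
9. Farmer goes to the east bank with the peroxide and the solvent jar.  [the west bank: — | the east bank: the acid flask, the ammonia bottle, the chlorine cylinder, the ether can, the peroxide, the reducing agent, the solvent jar]

9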